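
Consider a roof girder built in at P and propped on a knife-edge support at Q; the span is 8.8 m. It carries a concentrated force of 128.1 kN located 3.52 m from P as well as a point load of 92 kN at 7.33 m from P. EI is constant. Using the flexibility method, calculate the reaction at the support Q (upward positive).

R_Q = 95.81 kN

Remove the prop at Q; the released (primary) structure is a cantilever built in at P.
Downward deflection at the released point Q due to the loads:
  point load 128.1 at a = 3.52: Pa²(3L − a)/(6EI) = 6053/EI
  point load 92 at a = 7.33: Pa²(3L − a)/(6EI) = 15711/EI
  δ_0 = 21763/EI
Tip deflection under a unit load at Q: L³/(3EI) = 227.2/EI.
The prop prevents deflection at Q: R_Q = δ_0/δ_{QQ} = 21763/227.2 = 95.81 kN.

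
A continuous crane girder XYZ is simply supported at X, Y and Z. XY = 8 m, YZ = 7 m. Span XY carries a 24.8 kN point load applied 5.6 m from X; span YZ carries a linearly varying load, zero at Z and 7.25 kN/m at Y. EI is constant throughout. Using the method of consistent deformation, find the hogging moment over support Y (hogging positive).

M_Y = 29.94 kN·m

Insert a hinge at Y; M_Y is the redundant, and each span becomes simply supported.
Discontinuity in slope at Y on the released structure — sum the simple-span end rotations:
  span XY: point load 24.8 at a = 5.6: Pab(L + a)/(6LEI) = 94.44/EI
  span YZ: triangular load, peak 7.25: w₀L³/(45EI) = 55.26/EI
  relative rotation θ_0 = (94.44 + 55.26)/EI = 149.7/EI
A unit hogging moment at Y produces rotation L₁/(3EI) + L₂/(3EI) = 5/EI.
Compatibility: M_Y·(L₁+L₂)/(3EI) = θ_0, giving M_Y = 29.94 kN·m (hogging).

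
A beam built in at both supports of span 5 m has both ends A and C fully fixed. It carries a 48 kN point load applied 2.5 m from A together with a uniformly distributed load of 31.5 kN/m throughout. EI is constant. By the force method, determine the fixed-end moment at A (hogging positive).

M_A = 95.62 kN·m

Release both end moments; the primary structure is a simply-supported span AC with redundants M_A and M_C.
On the primary (simply-supported) span, the end slopes from the loading are:
  at A: point load 48 at a = 2.5: Pab(L + b)/(6LEI) = 75/EI
  at C: point load 48 at a = 2.5: Pab(L + a)/(6LEI) = 75/EI
  at A: UDL 31.5: wL³/(24EI) = 164.1/EI
  at C: UDL 31.5: wL³/(24EI) = 164.1/EI
  θ_A0 = 239.1/EI,  θ_C0 = 239.1/EI
Flexibility coefficients: a unit moment at one end gives L/(3EI) there and L/(6EI) at the far end, so f₁₁ = f₂₂ = 1.667/EI and f₁₂ = f₂₁ = 0.8333/EI.
Compatibility — zero rotation at each built-in end:
  1.667 M_A + 0.8333 M_C = 239.1
  0.8333 M_A + 1.667 M_C = 239.1
Solving the pair gives M_A = 95.62 kN·m and M_C = 95.62 kN·m (hogging).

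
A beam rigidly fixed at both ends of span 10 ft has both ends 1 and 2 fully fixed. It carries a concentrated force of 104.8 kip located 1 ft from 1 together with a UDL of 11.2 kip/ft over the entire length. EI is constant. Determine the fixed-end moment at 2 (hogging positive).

Release both end moments; the primary structure is a simply-supported span 12 with redundants M_1 and M_2.
Simple-span end rotations at 1 and 2 under the given loads:
  at 1: point load 104.8 at a = 1: Pab(L + b)/(6LEI) = 298.7/EI
  at 2: point load 104.8 at a = 1: Pab(L + a)/(6LEI) = 172.9/EI
  at 1: UDL 11.2: wL³/(24EI) = 466.7/EI
  at 2: UDL 11.2: wL³/(24EI) = 466.7/EI
  θ_10 = 765.3/EI,  θ_20 = 639.6/EI
Flexibility coefficients: a unit moment at one end gives L/(3EI) there and L/(6EI) at the far end, so f₁₁ = f₂₂ = 3.333/EI and f₁₂ = f₂₁ = 1.667/EI.
Compatibility — zero rotation at each built-in end:
  3.333 M_1 + 1.667 M_2 = 765.3
  1.667 M_1 + 3.333 M_2 = 639.6
Solving the pair gives M_1 = 178.2 kip·ft and M_2 = 102.8 kip·ft (hogging).

M_2 = 102.8 kip·ft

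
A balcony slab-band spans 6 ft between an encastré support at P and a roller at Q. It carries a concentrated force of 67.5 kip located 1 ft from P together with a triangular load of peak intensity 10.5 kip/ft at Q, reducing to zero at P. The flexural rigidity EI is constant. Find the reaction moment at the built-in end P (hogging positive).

M_P = 73.61 kip·ft

Release the roller at Q. Primary structure: cantilever fixed at P.
Free-end deflection of the primary structure under the applied loading (downward +):
  point load 67.5 at a = 1: Pa²(3L − a)/(6EI) = 191.2/EI
  triangular load, peak 10.5 at the free end: 11w₀L⁴/(120EI) = 1247/EI
  δ_0 = 1439/EI
Flexibility coefficient — unit upward force at Q: δ_{QQ} = L³/(3EI) = 72/EI.
The prop prevents deflection at Q: R_Q = δ_0/δ_{QQ} = 1439/72 = 19.98 kip.
Moment equilibrium about P: M_P = Σ(load moments about P) − R_Q·L = 193.5 − 19.98×6 = 73.61 kip·ft.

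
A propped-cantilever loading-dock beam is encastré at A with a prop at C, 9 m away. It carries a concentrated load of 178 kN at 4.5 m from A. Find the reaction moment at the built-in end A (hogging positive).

Take the reaction at C as the redundant and release it; the primary structure is a cantilever fixed at A.
Free-end deflection of the primary structure under the applied loading (downward +):
  point load 178 at a = 4.5: Pa²(3L − a)/(6EI) = 13517/EI
Tip deflection under a unit load at C: L³/(3EI) = 243/EI.
The prop prevents deflection at C: R_C = δ_0/δ_{CC} = 13517/243 = 55.62 kN.
Moment equilibrium about A: M_A = Σ(load moments about A) − R_C·L = 801 − 55.62×9 = 300.4 kN·m.

M_A = 300.4 kN·m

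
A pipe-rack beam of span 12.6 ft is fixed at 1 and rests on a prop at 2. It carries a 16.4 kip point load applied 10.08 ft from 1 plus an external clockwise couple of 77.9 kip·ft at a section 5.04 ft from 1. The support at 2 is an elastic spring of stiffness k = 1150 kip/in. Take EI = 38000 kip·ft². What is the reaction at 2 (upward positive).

Choose R_2 as the redundant. The primary structure is the cantilever fixed at 1.
Downward deflection at the released point 2 due to the loads:
  point load 16.4 at a = 10.08: Pa²(3L − a)/(6EI) = 7699/EI
  clockwise couple 77.9 at a = 5.04: M₀a(2L − a)/(2EI) = 3958/EI
  δ_0 = 11656/EI
Flexibility coefficient — unit upward force at 2: δ_{22} = L³/(3EI) = 666.8/EI.
With EI = 38000 kip·ft²: δ_0 = 0.30674 ft and δ_{22} = 0.017547 ft/kip.
Compatibility — the spring shortens by R_2/k under the reaction it provides: δ_0 − R_2·δ_{22} = R_2/k. With 1/k = 1/(1150×12) ft/kip = 0.000072 ft/kip, R_2 = δ_0 / (δ_{22} + 1/k) = 0.30674 / (0.017547 + 0.000072) = 17.41 kip.

R_2 = 17.41 kip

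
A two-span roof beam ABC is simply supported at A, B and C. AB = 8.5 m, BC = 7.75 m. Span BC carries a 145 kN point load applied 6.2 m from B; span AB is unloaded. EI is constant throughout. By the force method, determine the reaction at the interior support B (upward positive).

R_B = 41.69 kN

Insert a hinge at B; M_B is the redundant, and each span becomes simply supported.
Discontinuity in slope at B on the released structure — sum the simple-span end rotations:
  span BC: point load 145 at a = 6.2: Pab(L + b)/(6LEI) = 278.7/EI
  relative rotation θ_0 = (0 + 278.7)/EI = 278.7/EI
A unit hogging moment at B produces rotation L₁/(3EI) + L₂/(3EI) = 5.417/EI.
Slope continuity at B: θ_0 = M_B·5.417/EI, so M_B = 278.7/5.417 = 51.45 kN·m (hogging).
Span AB, ΣM about A with M_B applied at B: R_B^{AB}·8.5 = 0 + 51.45, so R_B^{AB} = 6.053 kN and R_A = 0 − 6.053 = -6.053 kN.
Span BC, ΣM about C: R_B^{BC}·7.75 = 224.8 + 51.45, so R_B^{BC} = 35.64 kN and R_C = 145 − 35.64 = 109.4 kN.
R_B = 6.053 + 35.64 = 41.69 kN.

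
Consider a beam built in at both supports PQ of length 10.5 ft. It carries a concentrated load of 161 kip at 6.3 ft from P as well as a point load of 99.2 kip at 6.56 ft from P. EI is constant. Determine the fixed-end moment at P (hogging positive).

Release both end moments; the primary structure is a simply-supported span PQ with redundants M_P and M_Q.
End rotations of the released simple span under the applied load (×1/EI):
  at P: point load 161 at a = 6.3: Pab(L + b)/(6LEI) = 994/EI
  at Q: point load 161 at a = 6.3: Pab(L + a)/(6LEI) = 1136/EI
  at P: point load 99.2 at a = 6.56: Pab(L + b)/(6LEI) = 587.7/EI
  at Q: point load 99.2 at a = 6.56: Pab(L + a)/(6LEI) = 694.3/EI
  θ_P0 = 1582/EI,  θ_Q0 = 1830/EI
Flexibility coefficients: a unit moment at one end gives L/(3EI) there and L/(6EI) at the far end, so f₁₁ = f₂₂ = 3.5/EI and f₁₂ = f₂₁ = 1.75/EI.
Compatibility — zero rotation at each built-in end:
  3.5 M_P + 1.75 M_Q = 1582
  1.75 M_P + 3.5 M_Q = 1830
Solving the pair gives M_P = 253.9 kip·ft and M_Q = 396 kip·ft (hogging).

M_P = 253.9 kip·ft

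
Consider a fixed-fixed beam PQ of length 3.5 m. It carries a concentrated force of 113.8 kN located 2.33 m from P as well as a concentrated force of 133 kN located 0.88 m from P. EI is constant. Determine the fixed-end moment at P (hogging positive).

M_P = 95.21 kN·m

Release both end moments; the primary structure is a simply-supported span PQ with redundants M_P and M_Q.
Simple-span end rotations at P and Q under the given loads:
  at P: point load 113.8 at a = 2.33: Pab(L + b)/(6LEI) = 68.99/EI
  at Q: point load 113.8 at a = 2.33: Pab(L + a)/(6LEI) = 86.13/EI
  at P: point load 133 at a = 0.88: Pab(L + b)/(6LEI) = 89.37/EI
  at Q: point load 133 at a = 0.88: Pab(L + a)/(6LEI) = 63.96/EI
  θ_P0 = 158.4/EI,  θ_Q0 = 150.1/EI
Flexibility coefficients: a unit moment at one end gives L/(3EI) there and L/(6EI) at the far end, so f₁₁ = f₂₂ = 1.167/EI and f₁₂ = f₂₁ = 0.5833/EI.
Compatibility — zero rotation at each built-in end:
  1.167 M_P + 0.5833 M_Q = 158.4
  0.5833 M_P + 1.167 M_Q = 150.1
Solving the pair gives M_P = 95.21 kN·m and M_Q = 81.04 kN·m (hogging).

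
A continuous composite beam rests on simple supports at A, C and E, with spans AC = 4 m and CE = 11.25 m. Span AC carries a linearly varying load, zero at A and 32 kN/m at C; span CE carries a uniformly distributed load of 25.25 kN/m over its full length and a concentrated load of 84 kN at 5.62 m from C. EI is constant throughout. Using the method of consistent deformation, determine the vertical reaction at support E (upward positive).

R_E = 145.4 kN

Release continuity at C by inserting a hinge; the redundant is the internal moment M_C. The primary structure is two simply-supported spans AC and CE.
Discontinuity in slope at C on the released structure — sum the simple-span end rotations:
  span AC: triangular load, peak 32: w₀L³/(45EI) = 45.51/EI
  span CE: UDL 25.25: wL³/(24EI) = 1498/EI
  span CE: point load 84 at a = 5.62: Pab(L + b)/(6LEI) = 664.6/EI
  relative rotation θ_0 = (45.51 + 2163)/EI = 2208/EI
A unit hogging moment at C produces rotation L₁/(3EI) + L₂/(3EI) = 5.083/EI.
Slope continuity at C: θ_0 = M_C·5.083/EI, so M_C = 2208/5.083 = 434.4 kN·m (hogging).
Span CE, ΣM about E: R_C^{CE}·11.25 = 2071 + 434.4, so R_C^{CE} = 222.7 kN and R_E = 368.1 − 222.7 = 145.4 kN.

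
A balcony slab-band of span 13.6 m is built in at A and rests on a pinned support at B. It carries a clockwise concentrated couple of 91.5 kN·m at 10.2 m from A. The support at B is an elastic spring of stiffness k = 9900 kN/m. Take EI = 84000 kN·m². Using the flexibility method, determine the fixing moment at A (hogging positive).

M_A = -35.88 kN·m

Take the reaction at B as the redundant and release it; the primary structure is a cantilever fixed at A.
Primary-structure tip deflection at B by superposition:
  clockwise couple 91.5 at a = 10.2: M₀a(2L − a)/(2EI) = 7933/EI
Flexibility coefficient — unit upward force at B: δ_{BB} = L³/(3EI) = 838.5/EI.
With EI = 84000 kN·m²: δ_0 = 0.094441 m and δ_{BB} = 0.009982 m/kN.
Compatibility — the spring shortens by R_B/k under the reaction it provides: δ_0 − R_B·δ_{BB} = R_B/k. With 1/k = 0.000101 m/kN, R_B = δ_0 / (δ_{BB} + 1/k) = 0.094441 / (0.009982 + 0.000101) = 9.366 kN.
Moment equilibrium about A: M_A = Σ(load moments about A) − R_B·L = 91.5 − 9.366×13.6 = -35.88 kN·m.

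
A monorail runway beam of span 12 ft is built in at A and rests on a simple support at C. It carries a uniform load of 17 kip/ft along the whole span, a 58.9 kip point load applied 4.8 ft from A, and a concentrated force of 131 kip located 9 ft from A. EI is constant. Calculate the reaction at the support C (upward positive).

Choose R_C as the redundant. The primary structure is the cantilever fixed at A.
Downward deflection at the released point C due to the loads:
  UDL 17: wL⁴/(8EI) = 44064/EI
  point load 58.9 at a = 4.8: Pa²(3L − a)/(6EI) = 7057/EI
  point load 131 at a = 9: Pa²(3L − a)/(6EI) = 47750/EI
  δ_0 = 98870/EI
Tip deflection under a unit load at C: L³/(3EI) = 576/EI.
Compatibility at C: δ_0 − R_C·δ_{CC} = 0, so R_C = 98870/576 = 171.6 kip.

R_C = 171.6 kip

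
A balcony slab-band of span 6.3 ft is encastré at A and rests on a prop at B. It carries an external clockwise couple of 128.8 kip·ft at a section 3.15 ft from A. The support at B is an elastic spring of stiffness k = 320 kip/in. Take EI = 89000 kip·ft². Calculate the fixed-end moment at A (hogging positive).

M_A = 15.43 kip·ft

Release the roller at B. Primary structure: cantilever fixed at A.
Free-end deflection of the primary structure under the applied loading (downward +):
  clockwise couple 128.8 at a = 3.15: M₀a(2L − a)/(2EI) = 1917/EI
Tip deflection under a unit load at B: L³/(3EI) = 83.35/EI.
With EI = 89000 kip·ft²: δ_0 = 0.02154 ft and δ_{BB} = 0.000937 ft/kip.
Compatibility — the spring shortens by R_B/k under the reaction it provides: δ_0 − R_B·δ_{BB} = R_B/k. With 1/k = 1/(320×12) ft/kip = 0.00026 ft/kip, R_B = δ_0 / (δ_{BB} + 1/k) = 0.02154 / (0.000937 + 0.00026) = 18 kip.
Moment equilibrium about A: M_A = Σ(load moments about A) − R_B·L = 128.8 − 18×6.3 = 15.43 kip·ft.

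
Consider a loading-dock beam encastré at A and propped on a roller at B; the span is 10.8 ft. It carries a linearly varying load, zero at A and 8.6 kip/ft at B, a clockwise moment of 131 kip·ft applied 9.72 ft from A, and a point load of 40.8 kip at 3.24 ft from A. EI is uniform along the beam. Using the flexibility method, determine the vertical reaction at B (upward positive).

Remove the prop at B; the released (primary) structure is a cantilever built in at A.
Downward deflection at the released point B due to the loads:
  triangular load, peak 8.6 at the free end: 11w₀L⁴/(120EI) = 10725/EI
  clockwise couple 131 at a = 9.72: M₀a(2L − a)/(2EI) = 7564/EI
  point load 40.8 at a = 3.24: Pa²(3L − a)/(6EI) = 2082/EI
  δ_0 = 20370/EI
Flexibility coefficient — unit upward force at B: δ_{BB} = L³/(3EI) = 419.9/EI.
Compatibility at B: δ_0 − R_B·δ_{BB} = 0, so R_B = 20370/419.9 = 48.51 kip.

R_B = 48.51 kip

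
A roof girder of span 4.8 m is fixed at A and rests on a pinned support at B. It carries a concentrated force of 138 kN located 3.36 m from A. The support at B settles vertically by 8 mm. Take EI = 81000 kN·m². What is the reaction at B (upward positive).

R_B = 60.18 kN

Choose R_B as the redundant. The primary structure is the cantilever fixed at A.
Deflection at B on the released cantilever, summing each load's contribution:
  point load 138 at a = 3.36: Pa²(3L − a)/(6EI) = 2867/EI
Flexibility coefficient — unit upward force at B: δ_{BB} = L³/(3EI) = 36.86/EI.
With EI = 81000 kN·m²: δ_0 = 0.035391 m and δ_{BB} = 0.000455 m/kN.
Compatibility — the beam at B must follow the support down by 0.008 m: δ_0 − R_B·δ_{BB} = 0.008, so R_B = (0.035391 − 0.008)/0.000455 = 60.18 kN.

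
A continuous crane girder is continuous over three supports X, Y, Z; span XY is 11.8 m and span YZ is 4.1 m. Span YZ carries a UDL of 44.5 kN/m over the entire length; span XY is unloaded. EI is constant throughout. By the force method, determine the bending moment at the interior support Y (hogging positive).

M_Y = 24.11 kN·m

Release continuity at Y by inserting a hinge; the redundant is the internal moment M_Y. The primary structure is two simply-supported spans XY and YZ.
Discontinuity in slope at Y on the released structure — sum the simple-span end rotations:
  span YZ: UDL 44.5: wL³/(24EI) = 127.8/EI
  relative rotation θ_0 = (0 + 127.8)/EI = 127.8/EI
A unit hogging moment at Y produces rotation L₁/(3EI) + L₂/(3EI) = 5.3/EI.
Compatibility: M_Y·(L₁+L₂)/(3EI) = θ_0, giving M_Y = 24.11 kN·m (hogging).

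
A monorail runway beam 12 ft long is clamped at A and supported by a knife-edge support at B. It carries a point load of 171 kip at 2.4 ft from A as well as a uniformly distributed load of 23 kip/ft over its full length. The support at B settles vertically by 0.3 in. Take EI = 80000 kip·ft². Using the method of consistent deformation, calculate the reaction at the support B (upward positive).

Choose R_B as the redundant. The primary structure is the cantilever fixed at A.
Primary-structure tip deflection at B by superposition:
  point load 171 at a = 2.4: Pa²(3L − a)/(6EI) = 5516/EI
  UDL 23: wL⁴/(8EI) = 59616/EI
  δ_0 = 65132/EI
Tip deflection under a unit load at B: L³/(3EI) = 576/EI.
With EI = 80000 kip·ft²: δ_0 = 0.81415 ft and δ_{BB} = 0.0072 ft/kip.
Compatibility — the beam at B must follow the support down by 0.025 ft: δ_0 − R_B·δ_{BB} = 0.025, so R_B = (0.81415 − 0.025)/0.0072 = 109.6 kip.

R_B = 109.6 kip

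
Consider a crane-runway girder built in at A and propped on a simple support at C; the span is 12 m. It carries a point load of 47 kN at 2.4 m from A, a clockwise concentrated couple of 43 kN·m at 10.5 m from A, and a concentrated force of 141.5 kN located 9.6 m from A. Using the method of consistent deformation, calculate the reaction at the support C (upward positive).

R_C = 107.5 kN

Take the reaction at C as the redundant and release it; the primary structure is a cantilever fixed at A.
Downward deflection at the released point C due to the loads:
  point load 47 at a = 2.4: Pa²(3L − a)/(6EI) = 1516/EI
  clockwise couple 43 at a = 10.5: M₀a(2L − a)/(2EI) = 3048/EI
  point load 141.5 at a = 9.6: Pa²(3L − a)/(6EI) = 57379/EI
  δ_0 = 61942/EI
Flexibility coefficient — unit upward force at C: δ_{CC} = L³/(3EI) = 576/EI.
Compatibility at C: δ_0 − R_C·δ_{CC} = 0, so R_C = 61942/576 = 107.5 kN.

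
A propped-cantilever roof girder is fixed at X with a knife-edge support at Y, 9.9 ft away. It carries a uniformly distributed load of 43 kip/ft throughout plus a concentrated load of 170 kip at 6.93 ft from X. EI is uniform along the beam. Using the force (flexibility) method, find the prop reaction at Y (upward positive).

R_Y = 255.4 kip

Remove the prop at Y; the released (primary) structure is a cantilever built in at X.
Downward deflection at the released point Y due to the loads:
  UDL 43: wL⁴/(8EI) = 51632/EI
  point load 170 at a = 6.93: Pa²(3L − a)/(6EI) = 30983/EI
  δ_0 = 82615/EI
Tip deflection under a unit load at Y: L³/(3EI) = 323.4/EI.
Compatibility at Y: δ_0 − R_Y·δ_{YY} = 0, so R_Y = 82615/323.4 = 255.4 kip.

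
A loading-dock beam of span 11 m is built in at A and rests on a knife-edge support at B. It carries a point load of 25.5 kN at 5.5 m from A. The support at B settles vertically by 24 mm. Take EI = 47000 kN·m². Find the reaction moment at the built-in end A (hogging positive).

M_A = 80.56 kN·m

Release the roller at B. Primary structure: cantilever fixed at A.
Downward deflection at the released point B due to the loads:
  point load 25.5 at a = 5.5: Pa²(3L − a)/(6EI) = 3535/EI
Flexibility coefficient — unit upward force at B: δ_{BB} = L³/(3EI) = 443.7/EI.
With EI = 47000 kN·m²: δ_0 = 0.075223 m and δ_{BB} = 0.00944 m/kN.
Compatibility — the beam at B must follow the support down by 0.024 m: δ_0 − R_B·δ_{BB} = 0.024, so R_B = (0.075223 − 0.024)/0.00944 = 5.426 kN.
Moment equilibrium about A: M_A = Σ(load moments about A) − R_B·L = 140.2 − 5.426×11 = 80.56 kN·m.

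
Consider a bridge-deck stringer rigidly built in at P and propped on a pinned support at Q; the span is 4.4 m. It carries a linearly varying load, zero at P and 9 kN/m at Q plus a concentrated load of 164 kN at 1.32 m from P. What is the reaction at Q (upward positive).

R_Q = 30.82 kN

Take the reaction at Q as the redundant and release it; the primary structure is a cantilever fixed at P.
Primary-structure tip deflection at Q by superposition:
  triangular load, peak 9 at the free end: 11w₀L⁴/(120EI) = 309.2/EI
  point load 164 at a = 1.32: Pa²(3L − a)/(6EI) = 565.8/EI
  δ_0 = 875/EI
Tip deflection under a unit load at Q: L³/(3EI) = 28.39/EI.
The prop prevents deflection at Q: R_Q = δ_0/δ_{QQ} = 875/28.39 = 30.82 kN.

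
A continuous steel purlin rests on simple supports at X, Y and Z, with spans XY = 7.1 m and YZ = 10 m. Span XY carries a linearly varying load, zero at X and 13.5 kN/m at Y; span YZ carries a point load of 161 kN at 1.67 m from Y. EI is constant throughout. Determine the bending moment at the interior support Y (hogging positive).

M_Y = 138.9 kN·m

Take M_Y as the redundant. Released structure: two simple spans XY and YZ with a hinge at Y.
Discontinuity in slope at Y on the released structure — sum the simple-span end rotations:
  span XY: triangular load, peak 13.5: w₀L³/(45EI) = 107.4/EI
  span YZ: point load 161 at a = 1.67: Pab(L + b)/(6LEI) = 684.2/EI
  relative rotation θ_0 = (107.4 + 684.2)/EI = 791.6/EI
A unit hogging moment at Y produces rotation L₁/(3EI) + L₂/(3EI) = 5.7/EI.
Compatibility: M_Y·(L₁+L₂)/(3EI) = θ_0, giving M_Y = 138.9 kN·m (hogging).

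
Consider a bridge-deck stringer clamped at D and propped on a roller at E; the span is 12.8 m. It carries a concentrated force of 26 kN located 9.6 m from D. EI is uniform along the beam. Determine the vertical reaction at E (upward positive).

R_E = 16.45 kN

Release the roller at E. Primary structure: cantilever fixed at D.
Primary-structure tip deflection at E by superposition:
  point load 26 at a = 9.6: Pa²(3L − a)/(6EI) = 11502/EI
Flexibility coefficient — unit upward force at E: δ_{EE} = L³/(3EI) = 699.1/EI.
The prop prevents deflection at E: R_E = δ_0/δ_{EE} = 11502/699.1 = 16.45 kN.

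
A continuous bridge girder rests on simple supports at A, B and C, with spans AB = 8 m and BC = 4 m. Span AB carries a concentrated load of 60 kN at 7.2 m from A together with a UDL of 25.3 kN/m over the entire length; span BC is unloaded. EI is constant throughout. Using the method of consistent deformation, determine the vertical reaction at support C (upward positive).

Insert a hinge at B; M_B is the redundant, and each span becomes simply supported.
Rotations at B on the released spans (each span's end-slope, ×1/EI):
  span AB: point load 60 at a = 7.2: Pab(L + a)/(6LEI) = 109.4/EI
  span AB: UDL 25.3: wL³/(24EI) = 539.7/EI
  relative rotation θ_0 = (649.2 + 0)/EI = 649.2/EI
A unit hogging moment at B produces rotation L₁/(3EI) + L₂/(3EI) = 4/EI.
Slope continuity at B: θ_0 = M_B·4/EI, so M_B = 649.2/4 = 162.3 kN·m (hogging).
Span BC, ΣM about C: R_B^{BC}·4 = 0 + 162.3, so R_B^{BC} = 40.57 kN and R_C = 0 − 40.57 = -40.57 kN.

R_C = -40.57 kN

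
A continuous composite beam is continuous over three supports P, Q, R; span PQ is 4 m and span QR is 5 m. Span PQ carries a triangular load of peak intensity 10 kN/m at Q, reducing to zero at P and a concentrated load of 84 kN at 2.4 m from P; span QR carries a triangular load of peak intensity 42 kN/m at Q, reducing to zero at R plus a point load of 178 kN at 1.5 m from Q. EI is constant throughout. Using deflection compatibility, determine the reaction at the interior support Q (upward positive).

R_Q = 330.6 kN

Take M_Q as the redundant. Released structure: two simple spans PQ and QR with a hinge at Q.
End slopes at the hinge Q, treating each span as simply supported:
  span PQ: triangular load, peak 10: w₀L³/(45EI) = 14.22/EI
  span PQ: point load 84 at a = 2.4: Pab(L + a)/(6LEI) = 86.02/EI
  span QR: triangular load, peak 42: w₀L³/(45EI) = 116.7/EI
  span QR: point load 178 at a = 1.5: Pab(L + b)/(6LEI) = 264.8/EI
  relative rotation θ_0 = (100.2 + 381.4)/EI = 481.7/EI
A unit hogging moment at Q produces rotation L₁/(3EI) + L₂/(3EI) = 3/EI.
Compatibility: M_Q·(L₁+L₂)/(3EI) = θ_0, giving M_Q = 160.6 kN·m (hogging).
Span PQ, ΣM about P with M_Q applied at Q: R_Q^{PQ}·4 = 254.9 + 160.6, so R_Q^{PQ} = 103.9 kN and R_P = 104 − 103.9 = 0.1267 kN.
Span QR, ΣM about R: R_Q^{QR}·5 = 973 + 160.6, so R_Q^{QR} = 226.7 kN and R_R = 283 − 226.7 = 56.29 kN.
R_Q = 103.9 + 226.7 = 330.6 kN.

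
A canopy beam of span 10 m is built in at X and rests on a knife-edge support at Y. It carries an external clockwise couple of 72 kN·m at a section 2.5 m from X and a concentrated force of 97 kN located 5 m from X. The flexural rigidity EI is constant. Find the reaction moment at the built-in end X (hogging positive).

M_X = 206.6 kN·m

Remove the prop at Y; the released (primary) structure is a cantilever built in at X.
Downward deflection at the released point Y due to the loads:
  clockwise couple 72 at a = 2.5: M₀a(2L − a)/(2EI) = 1575/EI
  point load 97 at a = 5: Pa²(3L − a)/(6EI) = 10104/EI
  δ_0 = 11679/EI
Flexibility coefficient — unit upward force at Y: δ_{YY} = L³/(3EI) = 333.3/EI.
The prop prevents deflection at Y: R_Y = δ_0/δ_{YY} = 11679/333.3 = 35.04 kN.
Moment equilibrium about X: M_X = Σ(load moments about X) − R_Y·L = 557 − 35.04×10 = 206.6 kN·m.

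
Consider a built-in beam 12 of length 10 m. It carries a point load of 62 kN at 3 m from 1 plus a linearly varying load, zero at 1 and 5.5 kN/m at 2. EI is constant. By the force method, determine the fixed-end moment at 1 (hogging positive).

M_1 = 109.5 kN·m

Take the two fixed-end moments M_1, M_2 as redundants; the released structure is the simple span 12.
On the primary (simply-supported) span, the end slopes from the loading are:
  at 1: point load 62 at a = 3: Pab(L + b)/(6LEI) = 368.9/EI
  at 2: point load 62 at a = 3: Pab(L + a)/(6LEI) = 282.1/EI
  at 1: triangular load, peak 5.5: 7w₀L³/(360EI) = 106.9/EI
  at 2: triangular load, peak 5.5: w₀L³/(45EI) = 122.2/EI
  θ_10 = 475.8/EI,  θ_20 = 404.3/EI
Flexibility coefficients: a unit moment at one end gives L/(3EI) there and L/(6EI) at the far end, so f₁₁ = f₂₂ = 3.333/EI and f₁₂ = f₂₁ = 1.667/EI.
Compatibility — zero rotation at each built-in end:
  3.333 M_1 + 1.667 M_2 = 475.8
  1.667 M_1 + 3.333 M_2 = 404.3
Solving the pair gives M_1 = 109.5 kN·m and M_2 = 66.56 kN·m (hogging).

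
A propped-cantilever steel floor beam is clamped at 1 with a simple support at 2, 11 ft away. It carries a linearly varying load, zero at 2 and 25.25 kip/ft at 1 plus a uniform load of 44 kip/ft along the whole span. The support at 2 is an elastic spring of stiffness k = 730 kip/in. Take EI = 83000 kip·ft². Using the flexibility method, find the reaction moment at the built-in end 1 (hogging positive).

Choose R_2 as the redundant. The primary structure is the cantilever fixed at 1.
Free-end deflection of the primary structure under the applied loading (downward +):
  triangular load, peak 25.25 at the fixed end: w₀L⁴/(30EI) = 12323/EI
  UDL 44: wL⁴/(8EI) = 80526/EI
  δ_0 = 92848/EI
Tip deflection under a unit load at 2: L³/(3EI) = 443.7/EI.
With EI = 83000 kip·ft²: δ_0 = 1.1187 ft and δ_{22} = 0.005345 ft/kip.
Compatibility — the spring shortens by R_2/k under the reaction it provides: δ_0 − R_2·δ_{22} = R_2/k. With 1/k = 1/(730×12) ft/kip = 0.000114 ft/kip, R_2 = δ_0 / (δ_{22} + 1/k) = 1.1187 / (0.005345 + 0.000114) = 204.9 kip.
Moment equilibrium about 1: M_1 = Σ(load moments about 1) − R_2·L = 3171 − 204.9×11 = 917.3 kip·ft.

M_1 = 917.3 kip·ft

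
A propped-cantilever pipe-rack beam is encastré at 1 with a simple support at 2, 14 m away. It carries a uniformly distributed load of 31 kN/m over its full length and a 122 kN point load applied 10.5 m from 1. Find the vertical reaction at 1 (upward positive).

Take the reaction at 2 as the redundant and release it; the primary structure is a cantilever fixed at 1.
Primary-structure tip deflection at 2 by superposition:
  UDL 31: wL⁴/(8EI) = 148862/EI
  point load 122 at a = 10.5: Pa²(3L − a)/(6EI) = 70615/EI
  δ_0 = 219477/EI
Tip deflection under a unit load at 2: L³/(3EI) = 914.7/EI.
The prop prevents deflection at 2: R_2 = δ_0/δ_{22} = 219477/914.7 = 240 kN.
Vertical equilibrium: R_1 = ΣP − R_2 = 556 − 240 = 316 kN.

R_1 = 316 kN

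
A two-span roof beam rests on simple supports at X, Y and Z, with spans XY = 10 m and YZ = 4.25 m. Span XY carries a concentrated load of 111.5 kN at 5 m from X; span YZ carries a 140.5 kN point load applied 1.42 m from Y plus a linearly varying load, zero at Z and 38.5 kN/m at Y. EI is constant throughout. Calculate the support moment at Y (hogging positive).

Insert a hinge at Y; M_Y is the redundant, and each span becomes simply supported.
Rotations at Y on the released spans (each span's end-slope, ×1/EI):
  span XY: point load 111.5 at a = 5: Pab(L + a)/(6LEI) = 696.9/EI
  span YZ: point load 140.5 at a = 1.42: Pab(L + b)/(6LEI) = 156.8/EI
  span YZ: triangular load, peak 38.5: w₀L³/(45EI) = 65.68/EI
  relative rotation θ_0 = (696.9 + 222.4)/EI = 919.3/EI
A unit hogging moment at Y produces rotation L₁/(3EI) + L₂/(3EI) = 4.75/EI.
Compatibility: M_Y·(L₁+L₂)/(3EI) = θ_0, giving M_Y = 193.5 kN·m (hogging).

M_Y = 193.5 kN·m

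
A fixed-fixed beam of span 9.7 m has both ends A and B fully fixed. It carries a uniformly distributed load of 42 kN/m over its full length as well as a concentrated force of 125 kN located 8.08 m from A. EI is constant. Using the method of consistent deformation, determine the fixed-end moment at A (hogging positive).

Take the two fixed-end moments M_A, M_B as redundants; the released structure is the simple span AB.
On the primary (simply-supported) span, the end slopes from the loading are:
  at A: UDL 42: wL³/(24EI) = 1597/EI
  at B: UDL 42: wL³/(24EI) = 1597/EI
  at A: point load 125 at a = 8.08: Pab(L + b)/(6LEI) = 318.2/EI
  at B: point load 125 at a = 8.08: Pab(L + a)/(6LEI) = 499.9/EI
  θ_A0 = 1915/EI,  θ_B0 = 2097/EI
Flexibility coefficients: a unit moment at one end gives L/(3EI) there and L/(6EI) at the far end, so f₁₁ = f₂₂ = 3.233/EI and f₁₂ = f₂₁ = 1.617/EI.
Compatibility — zero rotation at each built-in end:
  3.233 M_A + 1.617 M_B = 1915
  1.617 M_A + 3.233 M_B = 2097
Solving the pair gives M_A = 357.5 kN·m and M_B = 469.8 kN·m (hogging).

M_A = 357.5 kN·m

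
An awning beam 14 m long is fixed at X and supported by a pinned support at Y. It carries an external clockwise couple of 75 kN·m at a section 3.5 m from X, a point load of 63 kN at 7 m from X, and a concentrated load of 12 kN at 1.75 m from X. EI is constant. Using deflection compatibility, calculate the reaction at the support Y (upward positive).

Release the roller at Y. Primary structure: cantilever fixed at X.
Downward deflection at the released point Y due to the loads:
  clockwise couple 75 at a = 3.5: M₀a(2L − a)/(2EI) = 3216/EI
  point load 63 at a = 7: Pa²(3L − a)/(6EI) = 18008/EI
  point load 12 at a = 1.75: Pa²(3L − a)/(6EI) = 246.5/EI
  δ_0 = 21470/EI
Tip deflection under a unit load at Y: L³/(3EI) = 914.7/EI.
The prop prevents deflection at Y: R_Y = δ_0/δ_{YY} = 21470/914.7 = 23.47 kN.

R_Y = 23.47 kN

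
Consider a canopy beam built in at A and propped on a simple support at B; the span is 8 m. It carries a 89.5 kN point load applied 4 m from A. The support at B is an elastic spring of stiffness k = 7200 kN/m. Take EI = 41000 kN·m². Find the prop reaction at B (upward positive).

Take the reaction at B as the redundant and release it; the primary structure is a cantilever fixed at A.
Primary-structure tip deflection at B by superposition:
  point load 89.5 at a = 4: Pa²(3L − a)/(6EI) = 4773/EI
Flexibility coefficient — unit upward force at B: δ_{BB} = L³/(3EI) = 170.7/EI.
With EI = 41000 kN·m²: δ_0 = 0.11642 m and δ_{BB} = 0.004163 m/kN.
Compatibility — the spring shortens by R_B/k under the reaction it provides: δ_0 − R_B·δ_{BB} = R_B/k. With 1/k = 0.000139 m/kN, R_B = δ_0 / (δ_{BB} + 1/k) = 0.11642 / (0.004163 + 0.000139) = 27.07 kN.

R_B = 27.07 kN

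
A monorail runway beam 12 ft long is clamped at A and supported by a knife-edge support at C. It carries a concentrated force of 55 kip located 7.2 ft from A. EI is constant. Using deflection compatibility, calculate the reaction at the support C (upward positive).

Take the reaction at C as the redundant and release it; the primary structure is a cantilever fixed at A.
Deflection at C on the released cantilever, summing each load's contribution:
  point load 55 at a = 7.2: Pa²(3L − a)/(6EI) = 13686/EI
Flexibility coefficient — unit upward force at C: δ_{CC} = L³/(3EI) = 576/EI.
The prop prevents deflection at C: R_C = δ_0/δ_{CC} = 13686/576 = 23.76 kip.

R_C = 23.76 kip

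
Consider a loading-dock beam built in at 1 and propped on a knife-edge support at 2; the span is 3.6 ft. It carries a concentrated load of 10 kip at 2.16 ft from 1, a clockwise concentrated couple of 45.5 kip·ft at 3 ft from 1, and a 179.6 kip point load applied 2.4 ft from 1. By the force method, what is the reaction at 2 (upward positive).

Remove the prop at 2; the released (primary) structure is a cantilever built in at 1.
Primary-structure tip deflection at 2 by superposition:
  point load 10 at a = 2.16: Pa²(3L − a)/(6EI) = 67.18/EI
  clockwise couple 45.5 at a = 3: M₀a(2L − a)/(2EI) = 286.6/EI
  point load 179.6 at a = 2.4: Pa²(3L − a)/(6EI) = 1448/EI
  δ_0 = 1802/EI
Flexibility coefficient — unit upward force at 2: δ_{22} = L³/(3EI) = 15.55/EI.
The prop prevents deflection at 2: R_2 = δ_0/δ_{22} = 1802/15.55 = 115.9 kip.

R_2 = 115.9 kip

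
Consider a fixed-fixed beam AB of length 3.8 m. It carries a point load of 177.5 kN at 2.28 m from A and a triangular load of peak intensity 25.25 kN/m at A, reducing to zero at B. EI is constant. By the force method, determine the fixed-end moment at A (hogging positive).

Release both end moments; the primary structure is a simply-supported span AB with redundants M_A and M_B.
Simple-span end rotations at A and B under the given loads:
  at A: point load 177.5 at a = 2.28: Pab(L + b)/(6LEI) = 143.5/EI
  at B: point load 177.5 at a = 2.28: Pab(L + a)/(6LEI) = 164/EI
  at A: triangular load, peak 25.25: w₀L³/(45EI) = 30.79/EI
  at B: triangular load, peak 25.25: 7w₀L³/(360EI) = 26.94/EI
  θ_A0 = 174.3/EI,  θ_B0 = 191/EI
Flexibility coefficients: a unit moment at one end gives L/(3EI) there and L/(6EI) at the far end, so f₁₁ = f₂₂ = 1.267/EI and f₁₂ = f₂₁ = 0.6333/EI.
Compatibility — zero rotation at each built-in end:
  1.267 M_A + 0.6333 M_B = 174.3
  0.6333 M_A + 1.267 M_B = 191
Solving the pair gives M_A = 82.98 kN·m and M_B = 109.3 kN·m (hogging).

M_A = 82.98 kN·m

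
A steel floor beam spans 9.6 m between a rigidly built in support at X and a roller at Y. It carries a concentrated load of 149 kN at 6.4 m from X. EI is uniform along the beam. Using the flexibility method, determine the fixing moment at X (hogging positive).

M_X = 211.9 kN·m

Release the roller at Y. Primary structure: cantilever fixed at X.
Downward deflection at the released point Y due to the loads:
  point load 149 at a = 6.4: Pa²(3L − a)/(6EI) = 22785/EI
Flexibility coefficient — unit upward force at Y: δ_{YY} = L³/(3EI) = 294.9/EI.
Compatibility at Y: δ_0 − R_Y·δ_{YY} = 0, so R_Y = 22785/294.9 = 77.26 kN.
Moment equilibrium about X: M_X = Σ(load moments about X) − R_Y·L = 953.6 − 77.26×9.6 = 211.9 kN·m.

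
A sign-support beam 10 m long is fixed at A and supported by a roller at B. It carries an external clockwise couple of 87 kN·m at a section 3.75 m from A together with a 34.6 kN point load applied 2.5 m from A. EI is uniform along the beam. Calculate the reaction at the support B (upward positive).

Take the reaction at B as the redundant and release it; the primary structure is a cantilever fixed at A.
Primary-structure tip deflection at B by superposition:
  clockwise couple 87 at a = 3.75: M₀a(2L − a)/(2EI) = 2651/EI
  point load 34.6 at a = 2.5: Pa²(3L − a)/(6EI) = 991.1/EI
  δ_0 = 3642/EI
Flexibility coefficient — unit upward force at B: δ_{BB} = L³/(3EI) = 333.3/EI.
The prop prevents deflection at B: R_B = δ_0/δ_{BB} = 3642/333.3 = 10.93 kN.

R_B = 10.93 kN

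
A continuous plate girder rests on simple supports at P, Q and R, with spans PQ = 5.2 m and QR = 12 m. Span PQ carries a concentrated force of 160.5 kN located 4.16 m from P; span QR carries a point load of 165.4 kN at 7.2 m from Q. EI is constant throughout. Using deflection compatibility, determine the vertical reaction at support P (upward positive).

R_P = -19.63 kN

Insert a hinge at Q; M_Q is the redundant, and each span becomes simply supported.
End slopes at the hinge Q, treating each span as simply supported:
  span PQ: point load 160.5 at a = 4.16: Pab(L + a)/(6LEI) = 208.3/EI
  span QR: point load 165.4 at a = 7.2: Pab(L + b)/(6LEI) = 1334/EI
  relative rotation θ_0 = (208.3 + 1334)/EI = 1542/EI
A unit hogging moment at Q produces rotation L₁/(3EI) + L₂/(3EI) = 5.733/EI.
Slope continuity at Q: θ_0 = M_Q·5.733/EI, so M_Q = 1542/5.733 = 269 kN·m (hogging).
Span PQ, ΣM about P with M_Q applied at Q: R_Q^{PQ}·5.2 = 667.7 + 269, so R_Q^{PQ} = 180.1 kN and R_P = 160.5 − 180.1 = -19.63 kN.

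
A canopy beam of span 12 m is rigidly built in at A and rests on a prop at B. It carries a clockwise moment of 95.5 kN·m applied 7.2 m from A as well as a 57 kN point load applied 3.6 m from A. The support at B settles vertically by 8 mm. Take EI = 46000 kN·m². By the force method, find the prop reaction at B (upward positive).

Release the roller at B. Primary structure: cantilever fixed at A.
Free-end deflection of the primary structure under the applied loading (downward +):
  clockwise couple 95.5 at a = 7.2: M₀a(2L − a)/(2EI) = 5776/EI
  point load 57 at a = 3.6: Pa²(3L − a)/(6EI) = 3989/EI
  δ_0 = 9765/EI
Tip deflection under a unit load at B: L³/(3EI) = 576/EI.
With EI = 46000 kN·m²: δ_0 = 0.21228 m and δ_{BB} = 0.012522 m/kN.
Compatibility — the beam at B must follow the support down by 0.008 m: δ_0 − R_B·δ_{BB} = 0.008, so R_B = (0.21228 − 0.008)/0.012522 = 16.31 kN.

R_B = 16.31 kN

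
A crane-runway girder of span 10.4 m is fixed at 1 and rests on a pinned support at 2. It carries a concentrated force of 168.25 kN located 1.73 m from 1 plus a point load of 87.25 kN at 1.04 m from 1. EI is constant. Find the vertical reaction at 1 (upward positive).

R_1 = 247.6 kN

Release the roller at 2. Primary structure: cantilever fixed at 1.
Primary-structure tip deflection at 2 by superposition:
  point load 168.25 at a = 1.73: Pa²(3L − a)/(6EI) = 2473/EI
  point load 87.25 at a = 1.04: Pa²(3L − a)/(6EI) = 474.4/EI
  δ_0 = 2948/EI
Tip deflection under a unit load at 2: L³/(3EI) = 375/EI.
Compatibility at 2: δ_0 − R_2·δ_{22} = 0, so R_2 = 2948/375 = 7.861 kN.
Vertical equilibrium: R_1 = ΣP − R_2 = 255.5 − 7.861 = 247.6 kN.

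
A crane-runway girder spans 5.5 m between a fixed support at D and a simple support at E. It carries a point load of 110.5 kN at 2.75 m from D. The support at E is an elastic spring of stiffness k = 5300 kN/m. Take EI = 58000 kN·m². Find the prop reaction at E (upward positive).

R_E = 28.84 kN

Remove the prop at E; the released (primary) structure is a cantilever built in at D.
Deflection at E on the released cantilever, summing each load's contribution:
  point load 110.5 at a = 2.75: Pa²(3L − a)/(6EI) = 1915/EI
Flexibility coefficient — unit upward force at E: δ_{EE} = L³/(3EI) = 55.46/EI.
With EI = 58000 kN·m²: δ_0 = 0.033018 m and δ_{EE} = 0.000956 m/kN.
Compatibility — the spring shortens by R_E/k under the reaction it provides: δ_0 − R_E·δ_{EE} = R_E/k. With 1/k = 0.000189 m/kN, R_E = δ_0 / (δ_{EE} + 1/k) = 0.033018 / (0.000956 + 0.000189) = 28.84 kN.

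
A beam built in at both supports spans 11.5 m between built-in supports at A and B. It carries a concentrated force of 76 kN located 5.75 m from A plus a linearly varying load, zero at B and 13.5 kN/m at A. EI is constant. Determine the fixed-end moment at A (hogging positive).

M_A = 198.5 kN·m

Take the two fixed-end moments M_A, M_B as redundants; the released structure is the simple span AB.
End rotations of the released simple span under the applied load (×1/EI):
  at A: point load 76 at a = 5.75: Pab(L + b)/(6LEI) = 628.2/EI
  at B: point load 76 at a = 5.75: Pab(L + a)/(6LEI) = 628.2/EI
  at A: triangular load, peak 13.5: w₀L³/(45EI) = 456.3/EI
  at B: triangular load, peak 13.5: 7w₀L³/(360EI) = 399.2/EI
  θ_A0 = 1084/EI,  θ_B0 = 1027/EI
Flexibility coefficients: a unit moment at one end gives L/(3EI) there and L/(6EI) at the far end, so f₁₁ = f₂₂ = 3.833/EI and f₁₂ = f₂₁ = 1.917/EI.
Compatibility — zero rotation at each built-in end:
  3.833 M_A + 1.917 M_B = 1084
  1.917 M_A + 3.833 M_B = 1027
Solving the pair gives M_A = 198.5 kN·m and M_B = 168.8 kN·m (hogging).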